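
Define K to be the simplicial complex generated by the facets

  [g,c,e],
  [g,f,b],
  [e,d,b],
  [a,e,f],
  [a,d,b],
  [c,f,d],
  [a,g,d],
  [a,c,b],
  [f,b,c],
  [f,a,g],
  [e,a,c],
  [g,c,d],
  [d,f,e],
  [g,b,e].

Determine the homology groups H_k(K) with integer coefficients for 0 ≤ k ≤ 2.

Order the vertices as a < b < c < d < e < f < g. Listing each simplex with vertices in this order, K has dimension 2 with simplices:

  0-simplices (7): a, b, c, d, e, f, g
  1-simplices (21): ab, ac, ad, ae, af, ag, bc, bd, be, bf, bg, cd, ce, cf, cg, de, df, dg, ef, eg, fg
  2-simplices (14): abc, abd, ace, adg, aef, afg, bcf, bde, beg, bfg, cdf, cdg, ceg, def

giving chain groups C_0 ≅ Z^7, C_1 ≅ Z^21, C_2 ≅ Z^14.

The boundary map ∂_1: C_1 → C_0 sends each edge [p,q] (with p < q) to q − p. For instance
  ∂ad = d − a.
As a 7×21 matrix over Z this has rank 6, with invariant factors (1,1,1,1,1,1).

The boundary map ∂_2: C_2 → C_1 acts by ∂[p,q,r] = [q,r] − [p,r] + [p,q]. For instance
  ∂ceg = eg − cg + ce,
  ∂cdg = dg − cg + cd.
The 21×14 boundary matrix has rank 13 and Smith normal form diag(1,1,1,1,1,1,1,1,1,1,1,1,1).

Computing H_k = (kernel of ∂_k) / (image of ∂_{k+1}):

  H_0: rank C_0 − rank ∂_1 = 7 − 6 = 1, and the invariant factors of ∂_1 are all 1, so H_0 = Z.
  H_1: rank ker ∂_1 − rank ∂_2 = (21 − 6) − 13 = 2, and the invariant factors of ∂_2 are all 1, so H_1 = Z^2.
  H_2: rank ker ∂_2 − rank ∂_3 = (14 − 13) − 0 = 1, and there is no ∂_3, so H_2 = Z.

(K is a triangulation of the torus T^2.)

H_0 = Z,  H_1 = Z^2,  H_2 = Z.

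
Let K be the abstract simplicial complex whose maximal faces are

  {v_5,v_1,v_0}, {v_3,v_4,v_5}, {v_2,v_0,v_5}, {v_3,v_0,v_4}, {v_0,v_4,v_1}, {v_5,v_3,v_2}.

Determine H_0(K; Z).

Fix the vertex order v_0 < v_1 < v_2 < v_3 < v_4 < v_5 and write every simplex with vertices in increasing order. Then dim K = 2 and the simplices of K are:

  0-simplices (6): [v_0], [v_1], [v_2], [v_3], [v_4], [v_5]
  1-simplices (12): [v_0,v_1], [v_0,v_2], [v_0,v_3], [v_0,v_4], [v_0,v_5], [v_1,v_4], [v_1,v_5], [v_2,v_3], [v_2,v_5], [v_3,v_4], [v_3,v_5], [v_4,v_5]
  2-simplices (6): [v_0,v_1,v_4], [v_0,v_1,v_5], [v_0,v_2,v_5], [v_0,v_3,v_4], [v_2,v_3,v_5], [v_3,v_4,v_5]

giving chain groups C_0 ≅ Z^6, C_1 ≅ Z^12, C_2 ≅ Z^6.

Boundary ∂_1: C_1 → C_0 sends each edge [p,q] (with p < q) to q − p.
The 6×12 boundary matrix has rank 5 and Smith normal form diag(1,1,1,1,1).

∂_2: C_2 → C_1 acts by ∂[p,q,r] = [q,r] − [p,r] + [p,q]. For instance
  ∂[v_2,v_3,v_5] = [v_3,v_5] − [v_2,v_5] + [v_2,v_3],
  ∂[v_3,v_4,v_5] = [v_4,v_5] − [v_3,v_5] + [v_3,v_4].
The resulting 12×6 matrix has rank 6, and its Smith normal form has invariant factors (1,1,1,1,1,1).

From H_k ≅ ker(∂_k) / im(∂_{k+1}) we obtain:

  H_0: rank C_0 − rank ∂_1 = 6 − 5 = 1, and the invariant factors of ∂_1 are all 1, so H_0 ≅ Z.

H_0 ≅ Z.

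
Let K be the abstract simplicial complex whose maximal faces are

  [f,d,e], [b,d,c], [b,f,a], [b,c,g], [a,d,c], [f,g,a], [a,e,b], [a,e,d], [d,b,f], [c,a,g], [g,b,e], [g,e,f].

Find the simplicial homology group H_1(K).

H_1 = Z_2.

Take the total order a < b < c < d < e < f < g on the vertex set. Then K (dimension 2) consists of the simplices:

  0-simplices (7): a, b, c, d, e, f, g
  1-simplices (18): ab, ac, ad, ae, af, ag, bc, bd, be, bf, bg, cd, cg, de, df, ef, eg, fg
  2-simplices (12): abe, abf, acd, acg, ade, afg, bcd, bcg, bdf, beg, def, efg

giving chain groups C_0 ≅ Z^7, C_1 ≅ Z^18, C_2 ≅ Z^12.

The boundary map ∂_1: C_1 → C_0 sends each edge [p,q] (with p < q) to q − p. For instance
  ∂cd = d − c.
This gives a 7×18 integer matrix of rank 6; reducing to Smith normal form yields diagonal entries (1,1,1,1,1,1).

The boundary map ∂_2: C_2 → C_1 acts by ∂[p,q,r] = [q,r] − [p,r] + [p,q]. For instance
  ∂bdf = df − bf + bd,
  ∂afg = fg − ag + af.
This gives a 18×12 integer matrix of rank 12; reducing to Smith normal form yields diagonal entries (1,1,1,1,1,1,1,1,1,1,1,2).

Reading off H_k = ker ∂_k / im ∂_{k+1}:

  H_1: rank ker ∂_1 − rank ∂_2 = (18 − 6) − 12 = 0, and ∂_2 has invariant factor 2 > 1, so H_1 = Z_2.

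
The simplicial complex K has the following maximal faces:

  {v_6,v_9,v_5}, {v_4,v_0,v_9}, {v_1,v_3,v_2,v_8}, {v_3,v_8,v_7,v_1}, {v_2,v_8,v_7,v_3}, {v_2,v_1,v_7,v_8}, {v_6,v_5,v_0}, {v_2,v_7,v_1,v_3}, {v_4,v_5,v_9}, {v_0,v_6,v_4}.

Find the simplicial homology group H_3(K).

Fix the vertex order v_0 < v_1 < v_2 < v_3 < v_4 < v_5 < v_6 < v_7 < v_8 < v_9 and write every simplex with vertices in increasing order. Then dim K = 3 and the simplices of K are:

  0-simplices (10): [v_0], [v_1], [v_2], [v_3], [v_4], [v_5], [v_6], [v_7], [v_8], [v_9]
  1-simplices (20): (20 of them)
  2-simplices (15): (15 of them)
  3-simplices (5): [v_1,v_2,v_3,v_7], [v_1,v_2,v_3,v_8], [v_1,v_2,v_7,v_8], [v_1,v_3,v_7,v_8], [v_2,v_3,v_7,v_8]

giving chain groups C_0 ≅ Z^10, C_1 ≅ Z^20, C_2 ≅ Z^15, C_3 ≅ Z^5.

Boundary ∂_1: C_1 → C_0 is given by ∂[p,q] = [q] − [p].
The resulting 10×20 matrix has rank 8, and its Smith normal form has invariant factors (1,1,1,1,1,1,1,1).

Boundary ∂_2: C_2 → C_1 sends each 2-simplex [p,q,r] to [q,r] − [p,r] + [p,q]. For instance
  ∂[v_0,v_4,v_9] = [v_4,v_9] − [v_0,v_9] + [v_0,v_4],
  ∂[v_1,v_2,v_8] = [v_2,v_8] − [v_1,v_8] + [v_1,v_2].
As a 20×15 matrix over Z this has rank 11, with invariant factors (1,1,1,1,1,1,1,1,1,1,1).

∂_3: C_3 → C_2 sends each 3-simplex σ to the alternating sum Σ_i (−1)^i (σ with its i-th vertex removed). For instance
  ∂[v_1,v_3,v_7,v_8] = [v_3,v_7,v_8] − [v_1,v_7,v_8] + [v_1,v_3,v_8] − [v_1,v_3,v_7],
  ∂[v_1,v_2,v_7,v_8] = [v_2,v_7,v_8] − [v_1,v_7,v_8] + [v_1,v_2,v_8] − [v_1,v_2,v_7].
The resulting 15×5 matrix has rank 4, and its Smith normal form has invariant factors (1,1,1,1).

From H_k ≅ ker(∂_k) / im(∂_{k+1}) we obtain:

  H_3: rank ker ∂_3 − rank ∂_4 = (5 − 4) − 0 = 1, and there is no ∂_4, so H_3 = Z.

H_3 = Z.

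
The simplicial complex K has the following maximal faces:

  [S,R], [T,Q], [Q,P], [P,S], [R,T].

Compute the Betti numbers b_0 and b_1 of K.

Take the total order P < Q < R < S < T on the vertex set. Then K (dimension 1) consists of the simplices:

  0-simplices (5): P, Q, R, S, T
  1-simplices (5): PQ, PS, QT, RS, RT

so the chain groups are C_0 ≅ Z^5, C_1 ≅ Z^5.

The boundary map ∂_1: C_1 → C_0 is given by ∂[p,q] = [q] − [p]. For instance
  ∂QT = T − Q.
As a 5×5 matrix over Z this has rank 4, with invariant factors (1,1,1,1).

Now H_k = ker ∂_k / im ∂_{k+1}, so:

  H_0: rank C_0 − rank ∂_1 = 5 − 4 = 1, and the invariant factors of ∂_1 are all 1, so H_0 ≅ Z.
  H_1: rank ker ∂_1 − rank ∂_2 = (5 − 4) − 0 = 1, and there is no ∂_2, so H_1 ≅ Z.

Hence the Betti numbers are b_0 = 1, b_1 = 1.

b_0 = 1, b_1 = 1.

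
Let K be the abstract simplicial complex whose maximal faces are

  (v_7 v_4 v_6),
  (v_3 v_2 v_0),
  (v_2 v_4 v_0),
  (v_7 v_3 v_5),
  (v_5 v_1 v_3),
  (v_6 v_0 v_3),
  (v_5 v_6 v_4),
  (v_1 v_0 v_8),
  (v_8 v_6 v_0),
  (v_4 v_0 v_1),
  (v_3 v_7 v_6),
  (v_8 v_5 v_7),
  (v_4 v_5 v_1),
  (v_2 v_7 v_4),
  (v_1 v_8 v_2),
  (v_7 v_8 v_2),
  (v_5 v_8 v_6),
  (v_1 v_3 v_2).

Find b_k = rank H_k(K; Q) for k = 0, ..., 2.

We work with the vertex ordering v_0 < v_1 < v_2 < v_3 < v_4 < v_5 < v_6 < v_7 < v_8. The simplices of K, each written with vertices in increasing order, are:

  0-simplices (9): [v_0], [v_1], [v_2], [v_3], [v_4], [v_5], [v_6], [v_7], [v_8]
  1-simplices (27): (27 of them)
  2-simplices (18): (18 of them)

Hence C_0 ≅ Z^9, C_1 ≅ Z^27, C_2 ≅ Z^18.

Boundary ∂_1: C_1 → C_0 sends each edge [p,q] (with p < q) to q − p.
This gives a 9×27 integer matrix of rank 8; reducing to Smith normal form yields diagonal entries (1,1,1,1,1,1,1,1).

The boundary map ∂_2: C_2 → C_1 maps a triangle to the signed sum of its edges. For instance
  ∂[v_0,v_2,v_4] = [v_2,v_4] − [v_0,v_4] + [v_0,v_2],
  ∂[v_2,v_4,v_7] = [v_4,v_7] − [v_2,v_7] + [v_2,v_4].
The 27×18 boundary matrix has rank 18 and Smith normal form diag(1,1,1,1,1,1,1,1,1,1,1,1,1,1,1,1,1,2).

Reading off H_k = ker ∂_k / im ∂_{k+1}:

  H_0: rank C_0 − rank ∂_1 = 9 − 8 = 1, and the invariant factors of ∂_1 are all 1, so H_0 = Z.
  H_1: rank ker ∂_1 − rank ∂_2 = (27 − 8) − 18 = 1, and ∂_2 has invariant factor 2 > 1, so H_1 = Z ⊕ Z/2Z.
  H_2: rank ker ∂_2 − rank ∂_3 = (18 − 18) − 0 = 0, and there is no ∂_3, so H_2 = 0.

Hence the Betti numbers are b_0 = 1, b_1 = 1, b_2 = 0.

b_0 = 1, b_1 = 1, b_2 = 0.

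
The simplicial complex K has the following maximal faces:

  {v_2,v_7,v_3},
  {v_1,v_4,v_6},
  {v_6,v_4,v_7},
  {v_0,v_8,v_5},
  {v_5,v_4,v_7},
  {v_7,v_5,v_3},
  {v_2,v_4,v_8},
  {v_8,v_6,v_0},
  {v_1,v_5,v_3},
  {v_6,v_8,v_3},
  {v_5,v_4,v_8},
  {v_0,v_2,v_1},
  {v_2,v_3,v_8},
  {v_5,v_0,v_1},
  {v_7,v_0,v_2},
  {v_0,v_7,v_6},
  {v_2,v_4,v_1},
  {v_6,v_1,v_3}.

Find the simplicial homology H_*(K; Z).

Order the vertices as v_0 < v_1 < v_2 < v_3 < v_4 < v_5 < v_6 < v_7 < v_8. Listing each simplex with vertices in this order, K has dimension 2 with simplices:

  0-simplices (9): [v_0], [v_1], [v_2], [v_3], [v_4], [v_5], [v_6], [v_7], [v_8]
  1-simplices (27): (27 of them)
  2-simplices (18): (18 of them)

so the chain groups are C_0 ≅ Z^9, C_1 ≅ Z^27, C_2 ≅ Z^18.

∂_1: C_1 → C_0 maps an edge to its endpoints' difference, ∂[p,q] = q − p.
As a 9×27 matrix over Z this has rank 8, with invariant factors (1,1,1,1,1,1,1,1).

The boundary map ∂_2: C_2 → C_1 acts by ∂[p,q,r] = [q,r] − [p,r] + [p,q]. For instance
  ∂[v_1,v_3,v_6] = [v_3,v_6] − [v_1,v_6] + [v_1,v_3],
  ∂[v_0,v_6,v_7] = [v_6,v_7] − [v_0,v_7] + [v_0,v_6].
The 27×18 boundary matrix has rank 17 and Smith normal form diag(1,1,1,1,1,1,1,1,1,1,1,1,1,1,1,1,1).

Now H_k = ker ∂_k / im ∂_{k+1}, so:

  H_0: rank C_0 − rank ∂_1 = 9 − 8 = 1, and the invariant factors of ∂_1 are all 1, so H_0 = Z.
  H_1: rank ker ∂_1 − rank ∂_2 = (27 − 8) − 17 = 2, and the invariant factors of ∂_2 are all 1, so H_1 = Z^2.
  H_2: rank ker ∂_2 − rank ∂_3 = (18 − 17) − 0 = 1, and there is no ∂_3, so H_2 = Z.

As a check, the Euler characteristic is 9 − 27 + 18 = 0, which agrees with 1 − 2 + 1 = 0.

H_0 = Z,  H_1 = Z^2,  H_2 = Z.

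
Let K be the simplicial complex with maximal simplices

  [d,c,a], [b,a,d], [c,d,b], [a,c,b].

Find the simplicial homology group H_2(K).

H_2 ≅ Z.

Take the total order a < b < c < d on the vertex set. Then K (dimension 2) consists of the simplices:

  0-simplices (4): a, b, c, d
  1-simplices (6): ab, ac, ad, bc, bd, cd
  2-simplices (4): abc, abd, acd, bcd

so the chain groups are C_0 ≅ Z^4, C_1 ≅ Z^6, C_2 ≅ Z^4.

∂_1: C_1 → C_0 is given by ∂[p,q] = [q] − [p]. For instance
  ∂bd = d − b.
The 4×6 boundary matrix has rank 3 and Smith normal form diag(1,1,1).

The boundary map ∂_2: C_2 → C_1 maps a triangle to the signed sum of its edges. For instance
  ∂acd = cd − ad + ac,
  ∂bcd = cd − bd + bc.
This gives a 6×4 integer matrix of rank 3; reducing to Smith normal form yields diagonal entries (1,1,1).

Computing H_k = (kernel of ∂_k) / (image of ∂_{k+1}):

  H_2: rank ker ∂_2 − rank ∂_3 = (4 − 3) − 0 = 1, and there is no ∂_3, so H_2 = Z.

(K is a triangulation of the 2-sphere S^2.)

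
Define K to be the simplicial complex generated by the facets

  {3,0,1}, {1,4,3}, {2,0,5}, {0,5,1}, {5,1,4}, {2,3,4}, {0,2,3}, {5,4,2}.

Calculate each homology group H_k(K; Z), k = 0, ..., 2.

Order the vertices as 0 < 1 < 2 < 3 < 4 < 5. Listing each simplex with vertices in this order, K has dimension 2 with simplices:

  0-simplices (6): [0], [1], [2], [3], [4], [5]
  1-simplices (12): [0,1], [0,2], [0,3], [0,5], [1,3], [1,4], [1,5], [2,3], [2,4], [2,5], [3,4], [4,5]
  2-simplices (8): [0,1,3], [0,1,5], [0,2,3], [0,2,5], [1,3,4], [1,4,5], [2,3,4], [2,4,5]

Hence C_0 ≅ Z^6, C_1 ≅ Z^12, C_2 ≅ Z^8.

∂_1: C_1 → C_0 sends each edge [p,q] (with p < q) to q − p. For instance
  ∂[4,5] = [5] − [4].
The 6×12 boundary matrix has rank 5 and Smith normal form diag(1,1,1,1,1).

The boundary map ∂_2: C_2 → C_1 maps a triangle to the signed sum of its edges. For instance
  ∂[0,1,3] = [1,3] − [0,3] + [0,1],
  ∂[2,4,5] = [4,5] − [2,5] + [2,4].
The 12×8 boundary matrix has rank 7 and Smith normal form diag(1,1,1,1,1,1,1).

Computing H_k = (kernel of ∂_k) / (image of ∂_{k+1}):

  H_0: rank C_0 − rank ∂_1 = 6 − 5 = 1, and the invariant factors of ∂_1 are all 1, so H_0 ≅ Z.
  H_1: rank ker ∂_1 − rank ∂_2 = (12 − 5) − 7 = 0, and the invariant factors of ∂_2 are all 1, so H_1 ≅ 0.
  H_2: rank ker ∂_2 − rank ∂_3 = (8 − 7) − 0 = 1, and there is no ∂_3, so H_2 ≅ Z.

H_0 ≅ Z,  H_1 = 0,  H_2 ≅ Z.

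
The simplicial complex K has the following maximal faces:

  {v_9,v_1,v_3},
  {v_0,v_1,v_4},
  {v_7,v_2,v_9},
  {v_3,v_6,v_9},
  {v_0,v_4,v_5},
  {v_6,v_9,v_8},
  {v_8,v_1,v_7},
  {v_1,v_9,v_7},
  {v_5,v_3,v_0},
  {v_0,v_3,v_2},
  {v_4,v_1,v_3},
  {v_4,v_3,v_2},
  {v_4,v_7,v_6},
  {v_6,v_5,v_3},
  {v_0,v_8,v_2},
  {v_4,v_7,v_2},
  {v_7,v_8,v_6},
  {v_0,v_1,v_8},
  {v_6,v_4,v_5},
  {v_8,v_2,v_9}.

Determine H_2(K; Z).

H_2 ≅ 0.

We work with the vertex ordering v_0 < v_1 < v_2 < v_3 < v_4 < v_5 < v_6 < v_7 < v_8 < v_9. The simplices of K, each written with vertices in increasing order, are:

  0-simplices (10): [v_0], [v_1], [v_2], [v_3], [v_4], [v_5], [v_6], [v_7], [v_8], [v_9]
  1-simplices (30): (30 of them)
  2-simplices (20): (20 of them)

giving chain groups C_0 ≅ Z^10, C_1 ≅ Z^30, C_2 ≅ Z^20.

∂_1: C_1 → C_0 sends each edge [p,q] (with p < q) to q − p.
As a 10×30 matrix over Z this has rank 9, with invariant factors (1,1,1,1,1,1,1,1,1).

The boundary map ∂_2: C_2 → C_1 sends each 2-simplex [p,q,r] to [q,r] − [p,r] + [p,q]. For instance
  ∂[v_0,v_1,v_4] = [v_1,v_4] − [v_0,v_4] + [v_0,v_1],
  ∂[v_0,v_2,v_8] = [v_2,v_8] − [v_0,v_8] + [v_0,v_2].
As a 30×20 matrix over Z this has rank 20, with invariant factors (1,1,1,1,1,1,1,1,1,1,1,1,1,1,1,1,1,1,1,2).

Now H_k = ker ∂_k / im ∂_{k+1}, so:

  H_2: rank ker ∂_2 − rank ∂_3 = (20 − 20) − 0 = 0, and there is no ∂_3, so H_2 = 0.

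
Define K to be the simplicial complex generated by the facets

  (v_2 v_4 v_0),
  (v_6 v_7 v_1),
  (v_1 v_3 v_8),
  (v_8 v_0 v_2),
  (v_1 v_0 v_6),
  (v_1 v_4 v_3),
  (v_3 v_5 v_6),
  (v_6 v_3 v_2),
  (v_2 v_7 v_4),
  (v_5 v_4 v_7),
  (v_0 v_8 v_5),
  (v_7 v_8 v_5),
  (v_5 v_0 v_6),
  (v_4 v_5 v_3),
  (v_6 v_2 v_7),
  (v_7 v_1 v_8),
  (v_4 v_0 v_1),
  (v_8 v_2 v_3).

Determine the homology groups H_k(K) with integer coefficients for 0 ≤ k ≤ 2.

We work with the vertex ordering v_0 < v_1 < v_2 < v_3 < v_4 < v_5 < v_6 < v_7 < v_8. The simplices of K, each written with vertices in increasing order, are:

  0-simplices (9): [v_0], [v_1], [v_2], [v_3], [v_4], [v_5], [v_6], [v_7], [v_8]
  1-simplices (27): (27 of them)
  2-simplices (18): (18 of them)

so the chain groups are C_0 ≅ Z^9, C_1 ≅ Z^27, C_2 ≅ Z^18.

∂_1: C_1 → C_0 sends each edge [p,q] (with p < q) to q − p.
The 9×27 boundary matrix has rank 8 and Smith normal form diag(1,1,1,1,1,1,1,1).

Boundary ∂_2: C_2 → C_1 acts by ∂[p,q,r] = [q,r] − [p,r] + [p,q]. For instance
  ∂[v_3,v_4,v_5] = [v_4,v_5] − [v_3,v_5] + [v_3,v_4],
  ∂[v_1,v_3,v_8] = [v_3,v_8] − [v_1,v_8] + [v_1,v_3].
The resulting 27×18 matrix has rank 17, and its Smith normal form has invariant factors (1,1,1,1,1,1,1,1,1,1,1,1,1,1,1,1,1).

Computing H_k = (kernel of ∂_k) / (image of ∂_{k+1}):

  H_0: rank C_0 − rank ∂_1 = 9 − 8 = 1, and the invariant factors of ∂_1 are all 1, so H_0 ≅ Z.
  H_1: rank ker ∂_1 − rank ∂_2 = (27 − 8) − 17 = 2, and the invariant factors of ∂_2 are all 1, so H_1 ≅ Z^2.
  H_2: rank ker ∂_2 − rank ∂_3 = (18 − 17) − 0 = 1, and there is no ∂_3, so H_2 ≅ Z.

(K is a triangulation of the torus T^2.)

H_0 = Z,  H_1 = Z^2,  H_2 = Z.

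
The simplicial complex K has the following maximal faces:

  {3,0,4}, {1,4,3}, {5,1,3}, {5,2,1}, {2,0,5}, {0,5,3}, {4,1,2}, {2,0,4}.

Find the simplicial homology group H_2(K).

H_2 = Z.

Fix the vertex order 0 < 1 < 2 < 3 < 4 < 5 and write every simplex with vertices in increasing order. Then dim K = 2 and the simplices of K are:

  0-simplices (6): [0], [1], [2], [3], [4], [5]
  1-simplices (12): [0,2], [0,3], [0,4], [0,5], [1,2], [1,3], [1,4], [1,5], [2,4], [2,5], [3,4], [3,5]
  2-simplices (8): [0,2,4], [0,2,5], [0,3,4], [0,3,5], [1,2,4], [1,2,5], [1,3,4], [1,3,5]

Hence C_0 ≅ Z^6, C_1 ≅ Z^12, C_2 ≅ Z^8.

The boundary map ∂_1: C_1 → C_0 sends each edge [p,q] (with p < q) to q − p.
The resulting 6×12 matrix has rank 5, and its Smith normal form has invariant factors (1,1,1,1,1).

The boundary map ∂_2: C_2 → C_1 maps a triangle to the signed sum of its edges. For instance
  ∂[0,3,4] = [3,4] − [0,4] + [0,3],
  ∂[1,2,5] = [2,5] − [1,5] + [1,2].
The 12×8 boundary matrix has rank 7 and Smith normal form diag(1,1,1,1,1,1,1).

From H_k ≅ ker(∂_k) / im(∂_{k+1}) we obtain:

  H_2: rank ker ∂_2 − rank ∂_3 = (8 − 7) − 0 = 1, and there is no ∂_3, so H_2 ≅ Z.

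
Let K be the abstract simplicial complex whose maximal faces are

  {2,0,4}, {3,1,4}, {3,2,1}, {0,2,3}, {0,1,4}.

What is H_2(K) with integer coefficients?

Order the vertices as 0 < 1 < 2 < 3 < 4. Listing each simplex with vertices in this order, K has dimension 2 with simplices:

  0-simplices (5): [0], [1], [2], [3], [4]
  1-simplices (10): [0,1], [0,2], [0,3], [0,4], [1,2], [1,3], [1,4], [2,3], [2,4], [3,4]
  2-simplices (5): [0,1,4], [0,2,3], [0,2,4], [1,2,3], [1,3,4]

giving chain groups C_0 ≅ Z^5, C_1 ≅ Z^10, C_2 ≅ Z^5.

∂_1: C_1 → C_0 sends each edge [p,q] (with p < q) to q − p.
As a 5×10 matrix over Z this has rank 4, with invariant factors (1,1,1,1).

The boundary map ∂_2: C_2 → C_1 acts by ∂[p,q,r] = [q,r] − [p,r] + [p,q]. For instance
  ∂[1,2,3] = [2,3] − [1,3] + [1,2],
  ∂[0,1,4] = [1,4] − [0,4] + [0,1].
As a 10×5 matrix over Z this has rank 5, with invariant factors (1,1,1,1,1).

Computing H_k = (kernel of ∂_k) / (image of ∂_{k+1}):

  H_2: rank ker ∂_2 − rank ∂_3 = (5 − 5) − 0 = 0, and there is no ∂_3, so H_2 = 0.

H_2 = 0.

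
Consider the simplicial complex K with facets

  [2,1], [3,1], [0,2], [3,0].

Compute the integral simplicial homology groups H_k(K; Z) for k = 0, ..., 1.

Order the vertices as 0 < 1 < 2 < 3. Listing each simplex with vertices in this order, K has dimension 1 with simplices:

  0-simplices (4): [0], [1], [2], [3]
  1-simplices (4): [0,2], [0,3], [1,2], [1,3]

giving chain groups C_0 ≅ Z^4, C_1 ≅ Z^4.

The boundary map ∂_1: C_1 → C_0 sends each edge [p,q] (with p < q) to q − p.
As a 4×4 matrix over Z this has rank 3, with invariant factors (1,1,1).

From H_k ≅ ker(∂_k) / im(∂_{k+1}) we obtain:

  H_0: rank C_0 − rank ∂_1 = 4 − 3 = 1, and the invariant factors of ∂_1 are all 1, so H_0 = Z.
  H_1: rank ker ∂_1 − rank ∂_2 = (4 − 3) − 0 = 1, and there is no ∂_2, so H_1 = Z.

H_0 ≅ Z,  H_1 ≅ Z.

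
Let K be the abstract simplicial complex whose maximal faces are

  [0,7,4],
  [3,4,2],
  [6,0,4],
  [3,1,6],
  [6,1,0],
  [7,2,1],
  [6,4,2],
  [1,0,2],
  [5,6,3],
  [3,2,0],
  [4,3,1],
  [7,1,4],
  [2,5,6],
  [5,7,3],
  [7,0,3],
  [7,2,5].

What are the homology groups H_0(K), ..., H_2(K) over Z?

H_0 = Z,  H_1 = Z^2,  H_2 = Z.

We work with the vertex ordering 0 < 1 < 2 < 3 < 4 < 5 < 6 < 7. The simplices of K, each written with vertices in increasing order, are:

  0-simplices (8): [0], [1], [2], [3], [4], [5], [6], [7]
  1-simplices (24): (24 of them)
  2-simplices (16): [0,1,2], [0,1,6], [0,2,3], [0,3,7], [0,4,6], [0,4,7], [1,2,7], [1,3,4], [1,3,6], [1,4,7], [2,3,4], [2,4,6], [2,5,6], [2,5,7], [3,5,6], [3,5,7]

so the chain groups are C_0 ≅ Z^8, C_1 ≅ Z^24, C_2 ≅ Z^16.

Boundary ∂_1: C_1 → C_0 sends each edge [p,q] (with p < q) to q − p. For instance
  ∂[1,4] = [4] − [1].
The 8×24 boundary matrix has rank 7 and Smith normal form diag(1,1,1,1,1,1,1).

The boundary map ∂_2: C_2 → C_1 acts by ∂[p,q,r] = [q,r] − [p,r] + [p,q]. For instance
  ∂[0,4,6] = [4,6] − [0,6] + [0,4],
  ∂[2,5,7] = [5,7] − [2,7] + [2,5].
The 24×16 boundary matrix has rank 15 and Smith normal form diag(1,1,1,1,1,1,1,1,1,1,1,1,1,1,1).

Reading off H_k = ker ∂_k / im ∂_{k+1}:

  H_0: rank C_0 − rank ∂_1 = 8 − 7 = 1, and the invariant factors of ∂_1 are all 1, so H_0 = Z.
  H_1: rank ker ∂_1 − rank ∂_2 = (24 − 7) − 15 = 2, and the invariant factors of ∂_2 are all 1, so H_1 = Z^2.
  H_2: rank ker ∂_2 − rank ∂_3 = (16 − 15) − 0 = 1, and there is no ∂_3, so H_2 = Z.

As a check, the Euler characteristic is 8 − 24 + 16 = 0, which agrees with 1 − 2 + 1 = 0.
(K is a triangulation of the torus T^2.)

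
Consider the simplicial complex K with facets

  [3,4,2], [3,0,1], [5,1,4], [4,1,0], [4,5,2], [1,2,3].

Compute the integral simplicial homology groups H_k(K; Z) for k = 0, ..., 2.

H_0 = Z,  H_1 = Z,  H_2 = 0.

Take the total order 0 < 1 < 2 < 3 < 4 < 5 on the vertex set. Then K (dimension 2) consists of the simplices:

  0-simplices (6): [0], [1], [2], [3], [4], [5]
  1-simplices (12): [0,1], [0,3], [0,4], [1,2], [1,3], [1,4], [1,5], [2,3], [2,4], [2,5], [3,4], [4,5]
  2-simplices (6): [0,1,3], [0,1,4], [1,2,3], [1,4,5], [2,3,4], [2,4,5]

giving chain groups C_0 ≅ Z^6, C_1 ≅ Z^12, C_2 ≅ Z^6.

Boundary ∂_1: C_1 → C_0 maps an edge to its endpoints' difference, ∂[p,q] = q − p.
The 6×12 boundary matrix has rank 5 and Smith normal form diag(1,1,1,1,1).

Boundary ∂_2: C_2 → C_1 sends each 2-simplex [p,q,r] to [q,r] − [p,r] + [p,q]. For instance
  ∂[0,1,4] = [1,4] − [0,4] + [0,1],
  ∂[1,2,3] = [2,3] − [1,3] + [1,2].
The 12×6 boundary matrix has rank 6 and Smith normal form diag(1,1,1,1,1,1).

Reading off H_k = ker ∂_k / im ∂_{k+1}:

  H_0: rank C_0 − rank ∂_1 = 6 − 5 = 1, and the invariant factors of ∂_1 are all 1, so H_0 = Z.
  H_1: rank ker ∂_1 − rank ∂_2 = (12 − 5) − 6 = 1, and the invariant factors of ∂_2 are all 1, so H_1 = Z.
  H_2: rank ker ∂_2 − rank ∂_3 = (6 − 6) − 0 = 0, and there is no ∂_3, so H_2 = 0.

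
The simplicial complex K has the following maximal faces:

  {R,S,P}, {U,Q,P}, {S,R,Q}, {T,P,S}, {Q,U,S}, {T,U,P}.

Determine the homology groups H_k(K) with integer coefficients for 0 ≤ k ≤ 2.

H_0 ≅ Z,  H_1 ≅ Z,  H_2 = 0.

We work with the vertex ordering P < Q < R < S < T < U. The simplices of K, each written with vertices in increasing order, are:

  0-simplices (6): P, Q, R, S, T, U
  1-simplices (12): PQ, PR, PS, PT, PU, QR, QS, QU, RS, ST, SU, TU
  2-simplices (6): PQU, PRS, PST, PTU, QRS, QSU

Hence C_0 ≅ Z^6, C_1 ≅ Z^12, C_2 ≅ Z^6.

The boundary map ∂_1: C_1 → C_0 maps an edge to its endpoints' difference, ∂[p,q] = q − p. For instance
  ∂QS = S − Q.
This gives a 6×12 integer matrix of rank 5; reducing to Smith normal form yields diagonal entries (1,1,1,1,1).

Boundary ∂_2: C_2 → C_1 maps a triangle to the signed sum of its edges. For instance
  ∂PQU = QU − PU + PQ,
  ∂PTU = TU − PU + PT.
As a 12×6 matrix over Z this has rank 6, with invariant factors (1,1,1,1,1,1).

Computing H_k = (kernel of ∂_k) / (image of ∂_{k+1}):

  H_0: rank C_0 − rank ∂_1 = 6 − 5 = 1, and the invariant factors of ∂_1 are all 1, so H_0 ≅ Z.
  H_1: rank ker ∂_1 − rank ∂_2 = (12 − 5) − 6 = 1, and the invariant factors of ∂_2 are all 1, so H_1 ≅ Z.
  H_2: rank ker ∂_2 − rank ∂_3 = (6 − 6) − 0 = 0, and there is no ∂_3, so H_2 ≅ 0.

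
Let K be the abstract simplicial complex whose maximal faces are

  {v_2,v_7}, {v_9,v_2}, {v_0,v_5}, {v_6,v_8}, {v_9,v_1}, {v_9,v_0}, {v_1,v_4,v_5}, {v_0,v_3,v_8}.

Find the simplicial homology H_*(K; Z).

H_0 = Z,  H_1 = Z,  H_2 = 0.

K has 10 vertices, 12 edges, 2 triangles.
rank ∂_0 = 0, rank ∂_1 = 9 ⇒ b_0 = 10 − 0 − 9 = 1; all invariant factors of ∂_1 are 1 so no torsion. So H_0 ≅ Z.
rank ∂_1 = 9, rank ∂_2 = 2 ⇒ b_1 = 12 − 9 − 2 = 1; all invariant factors of ∂_2 are 1 so no torsion. So H_1 ≅ Z.
rank ∂_2 = 2, rank ∂_3 = 0 ⇒ b_2 = 2 − 2 − 0 = 0. So H_2 ≅ 0.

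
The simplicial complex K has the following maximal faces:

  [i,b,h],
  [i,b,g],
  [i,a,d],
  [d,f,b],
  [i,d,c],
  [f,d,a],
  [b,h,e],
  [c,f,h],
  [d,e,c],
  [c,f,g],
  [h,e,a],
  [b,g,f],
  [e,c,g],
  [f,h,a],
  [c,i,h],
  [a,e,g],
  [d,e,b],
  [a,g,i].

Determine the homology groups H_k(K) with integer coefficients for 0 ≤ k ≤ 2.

We work with the vertex ordering a < b < c < d < e < f < g < h < i. The simplices of K, each written with vertices in increasing order, are:

  0-simplices (9): a, b, c, d, e, f, g, h, i
  1-simplices (27): ad, ae, af, ag, ah, ai, bd, be, bf, bg, bh, bi, cd, ce, cf, cg, ch, ci, de, df, di, eg, eh, fg, fh, gi, hi
  2-simplices (18): adf, adi, aeg, aeh, afh, agi, bde, bdf, beh, bfg, bgi, bhi, cde, cdi, ceg, cfg, cfh, chi

so the chain groups are C_0 ≅ Z^9, C_1 ≅ Z^27, C_2 ≅ Z^18.

The boundary map ∂_1: C_1 → C_0 maps an edge to its endpoints' difference, ∂[p,q] = q − p. For instance
  ∂ai = i − a.
The 9×27 boundary matrix has rank 8 and Smith normal form diag(1,1,1,1,1,1,1,1).

Boundary ∂_2: C_2 → C_1 sends each 2-simplex [p,q,r] to [q,r] − [p,r] + [p,q]. For instance
  ∂adi = di − ai + ad,
  ∂cde = de − ce + cd.
As a 27×18 matrix over Z this has rank 17, with invariant factors (1,1,1,1,1,1,1,1,1,1,1,1,1,1,1,1,1).

Computing H_k = (kernel of ∂_k) / (image of ∂_{k+1}):

  H_0: rank C_0 − rank ∂_1 = 9 − 8 = 1, and the invariant factors of ∂_1 are all 1, so H_0 = Z.
  H_1: rank ker ∂_1 − rank ∂_2 = (27 − 8) − 17 = 2, and the invariant factors of ∂_2 are all 1, so H_1 = Z^2.
  H_2: rank ker ∂_2 − rank ∂_3 = (18 − 17) − 0 = 1, and there is no ∂_3, so H_2 = Z.

H_0 = Z,  H_1 = Z^2,  H_2 = Z.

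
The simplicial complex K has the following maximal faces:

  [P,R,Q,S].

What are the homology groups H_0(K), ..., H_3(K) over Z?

Fix the vertex order P < Q < R < S and write every simplex with vertices in increasing order. Then dim K = 3 and the simplices of K are:

  0-simplices (4): P, Q, R, S
  1-simplices (6): PQ, PR, PS, QR, QS, RS
  2-simplices (4): PQR, PQS, PRS, QRS
  3-simplices (1): PQRS

Hence C_0 ≅ Z^4, C_1 ≅ Z^6, C_2 ≅ Z^4, C_3 ≅ Z^1.

Boundary ∂_1: C_1 → C_0 is given by ∂[p,q] = [q] − [p].
The resulting 4×6 matrix has rank 3, and its Smith normal form has invariant factors (1,1,1).

∂_2: C_2 → C_1 sends each 2-simplex [p,q,r] to [q,r] − [p,r] + [p,q]. For instance
  ∂QRS = RS − QS + QR,
  ∂PRS = RS − PS + PR.
The resulting 6×4 matrix has rank 3, and its Smith normal form has invariant factors (1,1,1).

The boundary map ∂_3: C_3 → C_2 sends each 3-simplex σ to the alternating sum Σ_i (−1)^i (σ with its i-th vertex removed). For instance
  ∂PQRS = QRS − PRS + PQS − PQR.
The resulting 4×1 matrix has rank 1, and its Smith normal form has invariant factors (1).

Now H_k = ker ∂_k / im ∂_{k+1}, so:

  H_0: rank C_0 − rank ∂_1 = 4 − 3 = 1, and the invariant factors of ∂_1 are all 1, so H_0 ≅ Z.
  H_1: rank ker ∂_1 − rank ∂_2 = (6 − 3) − 3 = 0, and the invariant factors of ∂_2 are all 1, so H_1 ≅ 0.
  H_2: rank ker ∂_2 − rank ∂_3 = (4 − 3) − 1 = 0, and the invariant factors of ∂_3 are all 1, so H_2 ≅ 0.
  H_3: rank ker ∂_3 − rank ∂_4 = (1 − 1) − 0 = 0, and there is no ∂_4, so H_3 ≅ 0.

As a check, the Euler characteristic is 4 − 6 + 4 − 1 = 1, which agrees with 1 − 0 + 0 − 0 = 1.
(K is a triangulation of the 3-simplex.)

H_0 ≅ Z,  H_1 = 0,  H_2 = 0,  H_3 = 0.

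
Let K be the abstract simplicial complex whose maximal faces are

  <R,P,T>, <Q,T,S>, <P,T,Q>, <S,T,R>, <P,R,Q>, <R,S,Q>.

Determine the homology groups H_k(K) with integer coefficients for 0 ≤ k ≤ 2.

H_0 ≅ Z,  H_1 = 0,  H_2 ≅ Z.

Take the total order P < Q < R < S < T on the vertex set. Then K (dimension 2) consists of the simplices:

  0-simplices (5): P, Q, R, S, T
  1-simplices (9): PQ, PR, PT, QR, QS, QT, RS, RT, ST
  2-simplices (6): PQR, PQT, PRT, QRS, QST, RST

Hence C_0 ≅ Z^5, C_1 ≅ Z^9, C_2 ≅ Z^6.

∂_1: C_1 → C_0 maps an edge to its endpoints' difference, ∂[p,q] = q − p. For instance
  ∂PT = T − P.
The resulting 5×9 matrix has rank 4, and its Smith normal form has invariant factors (1,1,1,1).

Boundary ∂_2: C_2 → C_1 sends each 2-simplex [p,q,r] to [q,r] − [p,r] + [p,q]. For instance
  ∂QRS = RS − QS + QR,
  ∂PRT = RT − PT + PR.
The 9×6 boundary matrix has rank 5 and Smith normal form diag(1,1,1,1,1).

From H_k ≅ ker(∂_k) / im(∂_{k+1}) we obtain:

  H_0: rank C_0 − rank ∂_1 = 5 − 4 = 1, and the invariant factors of ∂_1 are all 1, so H_0 = Z.
  H_1: rank ker ∂_1 − rank ∂_2 = (9 − 4) − 5 = 0, and the invariant factors of ∂_2 are all 1, so H_1 = 0.
  H_2: rank ker ∂_2 − rank ∂_3 = (6 − 5) − 0 = 1, and there is no ∂_3, so H_2 = Z.

As a check, the Euler characteristic is 5 − 9 + 6 = 2, which agrees with 1 − 0 + 1 = 2.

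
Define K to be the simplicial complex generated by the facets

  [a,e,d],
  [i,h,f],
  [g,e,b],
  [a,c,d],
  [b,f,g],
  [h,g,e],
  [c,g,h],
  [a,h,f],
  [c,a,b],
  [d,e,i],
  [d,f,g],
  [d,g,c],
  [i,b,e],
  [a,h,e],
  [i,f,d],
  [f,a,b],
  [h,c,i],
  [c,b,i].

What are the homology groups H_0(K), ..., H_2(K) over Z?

H_0 = Z,  H_1 = Z^2,  H_2 = Z.

We work with the vertex ordering a < b < c < d < e < f < g < h < i. The simplices of K, each written with vertices in increasing order, are:

  0-simplices (9): a, b, c, d, e, f, g, h, i
  1-simplices (27): ab, ac, ad, ae, af, ah, bc, be, bf, bg, bi, cd, cg, ch, ci, de, df, dg, di, eg, eh, ei, fg, fh, fi, gh, hi
  2-simplices (18): abc, abf, acd, ade, aeh, afh, bci, beg, bei, bfg, cdg, cgh, chi, dei, dfg, dfi, egh, fhi

giving chain groups C_0 ≅ Z^9, C_1 ≅ Z^27, C_2 ≅ Z^18.

∂_1: C_1 → C_0 is given by ∂[p,q] = [q] − [p].
As a 9×27 matrix over Z this has rank 8, with invariant factors (1,1,1,1,1,1,1,1).

Boundary ∂_2: C_2 → C_1 sends each 2-simplex [p,q,r] to [q,r] − [p,r] + [p,q]. For instance
  ∂abc = bc − ac + ab,
  ∂dfg = fg − dg + df.
The 27×18 boundary matrix has rank 17 and Smith normal form diag(1,1,1,1,1,1,1,1,1,1,1,1,1,1,1,1,1).

Computing H_k = (kernel of ∂_k) / (image of ∂_{k+1}):

  H_0: rank C_0 − rank ∂_1 = 9 − 8 = 1, and the invariant factors of ∂_1 are all 1, so H_0 = Z.
  H_1: rank ker ∂_1 − rank ∂_2 = (27 − 8) − 17 = 2, and the invariant factors of ∂_2 are all 1, so H_1 = Z^2.
  H_2: rank ker ∂_2 − rank ∂_3 = (18 − 17) − 0 = 1, and there is no ∂_3, so H_2 = Z.

(K is a triangulation of the torus T^2.)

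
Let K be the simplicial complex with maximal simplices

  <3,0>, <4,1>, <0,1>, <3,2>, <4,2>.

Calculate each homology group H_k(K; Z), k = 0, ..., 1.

H_0 = Z,  H_1 = Z.

Take the total order 0 < 1 < 2 < 3 < 4 on the vertex set. Then K (dimension 1) consists of the simplices:

  0-simplices (5): [0], [1], [2], [3], [4]
  1-simplices (5): [0,1], [0,3], [1,4], [2,3], [2,4]

Hence C_0 ≅ Z^5, C_1 ≅ Z^5.

Boundary ∂_1: C_1 → C_0 is given by ∂[p,q] = [q] − [p]. For instance
  ∂[1,4] = [4] − [1].
The resulting 5×5 matrix has rank 4, and its Smith normal form has invariant factors (1,1,1,1).

From H_k ≅ ker(∂_k) / im(∂_{k+1}) we obtain:

  H_0: rank C_0 − rank ∂_1 = 5 − 4 = 1, and the invariant factors of ∂_1 are all 1, so H_0 = Z.
  H_1: rank ker ∂_1 − rank ∂_2 = (5 − 4) − 0 = 1, and there is no ∂_2, so H_1 = Z.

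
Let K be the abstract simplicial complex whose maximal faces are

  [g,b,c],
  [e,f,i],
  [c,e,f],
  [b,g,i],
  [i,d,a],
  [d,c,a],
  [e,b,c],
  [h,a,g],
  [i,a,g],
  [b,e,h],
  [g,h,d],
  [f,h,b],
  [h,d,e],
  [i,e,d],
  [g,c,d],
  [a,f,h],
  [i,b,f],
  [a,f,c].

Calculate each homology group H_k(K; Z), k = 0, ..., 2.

Order the vertices as a < b < c < d < e < f < g < h < i. Listing each simplex with vertices in this order, K has dimension 2 with simplices:

  0-simplices (9): a, b, c, d, e, f, g, h, i
  1-simplices (27): ac, ad, af, ag, ah, ai, bc, be, bf, bg, bh, bi, cd, ce, cf, cg, de, dg, dh, di, ef, eh, ei, fh, fi, gh, gi
  2-simplices (18): acd, acf, adi, afh, agh, agi, bce, bcg, beh, bfh, bfi, bgi, cdg, cef, deh, dei, dgh, efi

so the chain groups are C_0 ≅ Z^9, C_1 ≅ Z^27, C_2 ≅ Z^18.

∂_1: C_1 → C_0 is given by ∂[p,q] = [q] − [p]. For instance
  ∂bg = g − b.
The 9×27 boundary matrix has rank 8 and Smith normal form diag(1,1,1,1,1,1,1,1).

∂_2: C_2 → C_1 acts by ∂[p,q,r] = [q,r] − [p,r] + [p,q]. For instance
  ∂cdg = dg − cg + cd,
  ∂agh = gh − ah + ag.
This gives a 27×18 integer matrix of rank 18; reducing to Smith normal form yields diagonal entries (1,1,1,1,1,1,1,1,1,1,1,1,1,1,1,1,1,2).

Computing H_k = (kernel of ∂_k) / (image of ∂_{k+1}):

  H_0: rank C_0 − rank ∂_1 = 9 − 8 = 1, and the invariant factors of ∂_1 are all 1, so H_0 ≅ Z.
  H_1: rank ker ∂_1 − rank ∂_2 = (27 − 8) − 18 = 1, and ∂_2 has invariant factor 2 > 1, so H_1 ≅ Z ⊕ Z/2.
  H_2: rank ker ∂_2 − rank ∂_3 = (18 − 18) − 0 = 0, and there is no ∂_3, so H_2 ≅ 0.

H_0 ≅ Z,  H_1 ≅ Z ⊕ Z/2,  H_2 = 0.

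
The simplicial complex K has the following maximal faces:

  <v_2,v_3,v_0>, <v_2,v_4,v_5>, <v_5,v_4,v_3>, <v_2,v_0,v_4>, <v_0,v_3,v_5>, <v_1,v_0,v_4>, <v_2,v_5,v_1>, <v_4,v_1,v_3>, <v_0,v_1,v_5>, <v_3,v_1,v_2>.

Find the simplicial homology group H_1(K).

Take the total order v_0 < v_1 < v_2 < v_3 < v_4 < v_5 on the vertex set. Then K (dimension 2) consists of the simplices:

  0-simplices (6): [v_0], [v_1], [v_2], [v_3], [v_4], [v_5]
  1-simplices (15): (15 of them)
  2-simplices (10): [v_0,v_1,v_4], [v_0,v_1,v_5], [v_0,v_2,v_3], [v_0,v_2,v_4], [v_0,v_3,v_5], [v_1,v_2,v_3], [v_1,v_2,v_5], [v_1,v_3,v_4], [v_2,v_4,v_5], [v_3,v_4,v_5]

Hence C_0 ≅ Z^6, C_1 ≅ Z^15, C_2 ≅ Z^10.

∂_1: C_1 → C_0 maps an edge to its endpoints' difference, ∂[p,q] = q − p.
As a 6×15 matrix over Z this has rank 5, with invariant factors (1,1,1,1,1).

Boundary ∂_2: C_2 → C_1 maps a triangle to the signed sum of its edges. For instance
  ∂[v_0,v_2,v_4] = [v_2,v_4] − [v_0,v_4] + [v_0,v_2],
  ∂[v_0,v_2,v_3] = [v_2,v_3] − [v_0,v_3] + [v_0,v_2].
The 15×10 boundary matrix has rank 10 and Smith normal form diag(1,1,1,1,1,1,1,1,1,2).

Computing H_k = (kernel of ∂_k) / (image of ∂_{k+1}):

  H_1: rank ker ∂_1 − rank ∂_2 = (15 − 5) − 10 = 0, and ∂_2 has invariant factor 2 > 1, so H_1 ≅ Z/2.

H_1 ≅ Z/2.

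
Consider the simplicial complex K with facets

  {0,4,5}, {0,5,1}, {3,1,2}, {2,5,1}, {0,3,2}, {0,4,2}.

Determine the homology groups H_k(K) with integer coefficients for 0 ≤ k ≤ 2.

H_0 = Z,  H_1 = Z,  H_2 = 0.

We work with the vertex ordering 0 < 1 < 2 < 3 < 4 < 5. The simplices of K, each written with vertices in increasing order, are:

  0-simplices (6): [0], [1], [2], [3], [4], [5]
  1-simplices (12): [0,1], [0,2], [0,3], [0,4], [0,5], [1,2], [1,3], [1,5], [2,3], [2,4], [2,5], [4,5]
  2-simplices (6): [0,1,5], [0,2,3], [0,2,4], [0,4,5], [1,2,3], [1,2,5]

Hence C_0 ≅ Z^6, C_1 ≅ Z^12, C_2 ≅ Z^6.

The boundary map ∂_1: C_1 → C_0 sends each edge [p,q] (with p < q) to q − p. For instance
  ∂[1,2] = [2] − [1].
The 6×12 boundary matrix has rank 5 and Smith normal form diag(1,1,1,1,1).

Boundary ∂_2: C_2 → C_1 maps a triangle to the signed sum of its edges. For instance
  ∂[0,2,3] = [2,3] − [0,3] + [0,2],
  ∂[1,2,5] = [2,5] − [1,5] + [1,2].
The 12×6 boundary matrix has rank 6 and Smith normal form diag(1,1,1,1,1,1).

From H_k ≅ ker(∂_k) / im(∂_{k+1}) we obtain:

  H_0: rank C_0 − rank ∂_1 = 6 − 5 = 1, and the invariant factors of ∂_1 are all 1, so H_0 = Z.
  H_1: rank ker ∂_1 − rank ∂_2 = (12 − 5) − 6 = 1, and the invariant factors of ∂_2 are all 1, so H_1 = Z.
  H_2: rank ker ∂_2 − rank ∂_3 = (6 − 6) − 0 = 0, and there is no ∂_3, so H_2 = 0.

(K is a triangulation of the cylinder S^1 x I.)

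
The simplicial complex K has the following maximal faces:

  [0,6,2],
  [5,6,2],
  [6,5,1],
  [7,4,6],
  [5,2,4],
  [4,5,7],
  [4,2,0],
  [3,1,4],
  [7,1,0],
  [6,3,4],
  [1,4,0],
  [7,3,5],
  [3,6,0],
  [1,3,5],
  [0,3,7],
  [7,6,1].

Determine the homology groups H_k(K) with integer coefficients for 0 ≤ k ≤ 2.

Fix the vertex order 0 < 1 < 2 < 3 < 4 < 5 < 6 < 7 and write every simplex with vertices in increasing order. Then dim K = 2 and the simplices of K are:

  0-simplices (8): [0], [1], [2], [3], [4], [5], [6], [7]
  1-simplices (24): (24 of them)
  2-simplices (16): [0,1,4], [0,1,7], [0,2,4], [0,2,6], [0,3,6], [0,3,7], [1,3,4], [1,3,5], [1,5,6], [1,6,7], [2,4,5], [2,5,6], [3,4,6], [3,5,7], [4,5,7], [4,6,7]

Hence C_0 ≅ Z^8, C_1 ≅ Z^24, C_2 ≅ Z^16.

∂_1: C_1 → C_0 sends each edge [p,q] (with p < q) to q − p.
The resulting 8×24 matrix has rank 7, and its Smith normal form has invariant factors (1,1,1,1,1,1,1).

Boundary ∂_2: C_2 → C_1 acts by ∂[p,q,r] = [q,r] − [p,r] + [p,q]. For instance
  ∂[1,3,5] = [3,5] − [1,5] + [1,3],
  ∂[4,5,7] = [5,7] − [4,7] + [4,5].
The resulting 24×16 matrix has rank 15, and its Smith normal form has invariant factors (1,1,1,1,1,1,1,1,1,1,1,1,1,1,1).

Reading off H_k = ker ∂_k / im ∂_{k+1}:

  H_0: rank C_0 − rank ∂_1 = 8 − 7 = 1, and the invariant factors of ∂_1 are all 1, so H_0 = Z.
  H_1: rank ker ∂_1 − rank ∂_2 = (24 − 7) − 15 = 2, and the invariant factors of ∂_2 are all 1, so H_1 = Z^2.
  H_2: rank ker ∂_2 − rank ∂_3 = (16 − 15) − 0 = 1, and there is no ∂_3, so H_2 = Z.

As a check, the Euler characteristic is 8 − 24 + 16 = 0, which agrees with 1 − 2 + 1 = 0.

H_0 = Z,  H_1 = Z^2,  H_2 = Z.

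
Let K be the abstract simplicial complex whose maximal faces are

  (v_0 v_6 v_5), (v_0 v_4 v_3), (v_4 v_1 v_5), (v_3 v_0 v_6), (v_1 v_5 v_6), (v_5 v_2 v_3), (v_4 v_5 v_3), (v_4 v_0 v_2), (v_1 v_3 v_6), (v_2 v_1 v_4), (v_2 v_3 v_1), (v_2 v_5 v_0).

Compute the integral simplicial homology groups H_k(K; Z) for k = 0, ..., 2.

H_0 = Z,  H_1 = Z/2,  H_2 = 0.

We work with the vertex ordering v_0 < v_1 < v_2 < v_3 < v_4 < v_5 < v_6. The simplices of K, each written with vertices in increasing order, are:

  0-simplices (7): [v_0], [v_1], [v_2], [v_3], [v_4], [v_5], [v_6]
  1-simplices (18): (18 of them)
  2-simplices (12): (12 of them)

so the chain groups are C_0 ≅ Z^7, C_1 ≅ Z^18, C_2 ≅ Z^12.

∂_1: C_1 → C_0 sends each edge [p,q] (with p < q) to q − p.
The 7×18 boundary matrix has rank 6 and Smith normal form diag(1,1,1,1,1,1).

∂_2: C_2 → C_1 sends each 2-simplex [p,q,r] to [q,r] − [p,r] + [p,q]. For instance
  ∂[v_0,v_2,v_4] = [v_2,v_4] − [v_0,v_4] + [v_0,v_2],
  ∂[v_0,v_3,v_4] = [v_3,v_4] − [v_0,v_4] + [v_0,v_3].
This gives a 18×12 integer matrix of rank 12; reducing to Smith normal form yields diagonal entries (1,1,1,1,1,1,1,1,1,1,1,2).

Now H_k = ker ∂_k / im ∂_{k+1}, so:

  H_0: rank C_0 − rank ∂_1 = 7 − 6 = 1, and the invariant factors of ∂_1 are all 1, so H_0 = Z.
  H_1: rank ker ∂_1 − rank ∂_2 = (18 − 6) − 12 = 0, and ∂_2 has invariant factor 2 > 1, so H_1 = Z/2.
  H_2: rank ker ∂_2 − rank ∂_3 = (12 − 12) − 0 = 0, and there is no ∂_3, so H_2 = 0.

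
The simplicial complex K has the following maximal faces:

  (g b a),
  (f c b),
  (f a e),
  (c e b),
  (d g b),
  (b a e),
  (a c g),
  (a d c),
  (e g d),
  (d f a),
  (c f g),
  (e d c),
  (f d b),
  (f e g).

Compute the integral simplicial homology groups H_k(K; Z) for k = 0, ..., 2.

Take the total order a < b < c < d < e < f < g on the vertex set. Then K (dimension 2) consists of the simplices:

  0-simplices (7): a, b, c, d, e, f, g
  1-simplices (21): ab, ac, ad, ae, af, ag, bc, bd, be, bf, bg, cd, ce, cf, cg, de, df, dg, ef, eg, fg
  2-simplices (14): abe, abg, acd, acg, adf, aef, bce, bcf, bdf, bdg, cde, cfg, deg, efg

Hence C_0 ≅ Z^7, C_1 ≅ Z^21, C_2 ≅ Z^14.

The boundary map ∂_1: C_1 → C_0 is given by ∂[p,q] = [q] − [p]. For instance
  ∂cg = g − c.
The resulting 7×21 matrix has rank 6, and its Smith normal form has invariant factors (1,1,1,1,1,1).

Boundary ∂_2: C_2 → C_1 acts by ∂[p,q,r] = [q,r] − [p,r] + [p,q]. For instance
  ∂adf = df − af + ad,
  ∂bdg = dg − bg + bd.
The resulting 21×14 matrix has rank 13, and its Smith normal form has invariant factors (1,1,1,1,1,1,1,1,1,1,1,1,1).

From H_k ≅ ker(∂_k) / im(∂_{k+1}) we obtain:

  H_0: rank C_0 − rank ∂_1 = 7 − 6 = 1, and the invariant factors of ∂_1 are all 1, so H_0 ≅ Z.
  H_1: rank ker ∂_1 − rank ∂_2 = (21 − 6) − 13 = 2, and the invariant factors of ∂_2 are all 1, so H_1 ≅ Z^2.
  H_2: rank ker ∂_2 − rank ∂_3 = (14 − 13) − 0 = 1, and there is no ∂_3, so H_2 ≅ Z.

H_0 ≅ Z,  H_1 ≅ Z^2,  H_2 ≅ Z.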